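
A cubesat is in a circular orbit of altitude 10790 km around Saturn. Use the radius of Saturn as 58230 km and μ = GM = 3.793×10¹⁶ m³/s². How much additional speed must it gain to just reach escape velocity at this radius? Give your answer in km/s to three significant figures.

r = 58230 + 10790 = 69020 km = 6.9020×10⁷ m.
Circular speed v_c = √(μ/r) = 23440 m/s.
Escape speed v_esc = √(2μ/r) = √2 × v_c = 33150 m/s.
Δv = v_esc − v_c = 9710 m/s = 9.710 km/s.

Δv ≈ 9.71 km/s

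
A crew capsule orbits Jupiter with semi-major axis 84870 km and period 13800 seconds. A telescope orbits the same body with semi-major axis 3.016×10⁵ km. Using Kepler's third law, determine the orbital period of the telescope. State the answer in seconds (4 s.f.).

Kepler's third law: T² ∝ a³, so T₂ = T₁ (a₂/a₁)^(3/2).
a₂/a₁ = 3.554, (a₂/a₁)^(3/2) = 6.699.
T₂ = 13800 × 6.699 = 92450 seconds.

T₂ ≈ 92450 seconds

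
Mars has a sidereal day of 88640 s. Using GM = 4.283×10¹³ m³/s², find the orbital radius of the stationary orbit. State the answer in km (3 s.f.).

r_sync ≈ 20400 km

A synchronous orbit has period T, so by Kepler's third law a = (μT²/4π²)^(1/3).
μT²/4π² = 4.283×10¹³ × (8.864×10⁴)² / 39.48 = 8.524×10²¹ m³.
a = 2.043×10⁷ m = 20428 km.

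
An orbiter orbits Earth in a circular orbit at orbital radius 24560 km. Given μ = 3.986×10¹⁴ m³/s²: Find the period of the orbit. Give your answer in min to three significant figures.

T ≈ 638 min

r = 24560 km = 2.456×10⁷ m.
Kepler's third law: T = 2π√(r³/μ) = 2π√((2.456×10⁷)³ / 3.986×10¹⁴).
r³/μ = 3.717×10⁷ s², so T = 2π × 6.096×10³ = 3.830×10⁴ s.
Converting: 3.830×10⁴ s ÷ 60.00 = 638.4 min.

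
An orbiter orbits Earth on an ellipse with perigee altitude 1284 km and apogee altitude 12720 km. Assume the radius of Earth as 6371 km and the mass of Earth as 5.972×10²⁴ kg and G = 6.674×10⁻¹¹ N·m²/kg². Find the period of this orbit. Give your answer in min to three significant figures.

μ = GM = 6.674×10⁻¹¹ × 5.972×10²⁴ = 3.986×10¹⁴ m³/s².
r_p = 6371 + 1284 = 7655.0 km = 7.6550×10⁶ m.
r_a = 6371 + 12720 = 19091 km = 1.9091×10⁷ m.
Semi-major axis a = (r_p + r_a)/2 = (7655.0 + 19091)/2 = 13373 km = 1.337×10⁷ m.
By Kepler's third law T = 2π√(a³/μ) = 2π × 2.450×10³ = 1.539×10⁴ s.
= 256.5 min.

T ≈ 257 min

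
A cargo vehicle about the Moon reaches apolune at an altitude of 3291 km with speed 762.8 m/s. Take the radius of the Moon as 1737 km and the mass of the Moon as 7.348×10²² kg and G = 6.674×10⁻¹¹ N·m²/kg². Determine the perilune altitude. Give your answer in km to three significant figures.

perilune altitude ≈ 400 km

μ = GM = 6.674×10⁻¹¹ × 7.348×10²² = 4.904×10¹² m³/s².
r_a = 1737 + 3291 = 5028.0 km = 5.028×10⁶ m.
Specific energy ε = v²/2 − μ/r = -6.844×10⁵ J/kg, so a = −μ/(2ε) = 3.583×10⁶ m.
The apsides satisfy r_p + r_a = 2a, so the perilune radius is 2a − r_a = 2.137×10⁶ m = 2137.3 km.
Perilune altitude = 2137.3 − 1737 = 400.30 km.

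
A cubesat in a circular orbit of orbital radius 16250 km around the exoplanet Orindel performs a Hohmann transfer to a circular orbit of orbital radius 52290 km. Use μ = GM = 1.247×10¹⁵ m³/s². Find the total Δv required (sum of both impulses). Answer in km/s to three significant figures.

r₁ = 16250 km = 1.625×10⁷ m.
r₂ = 52290 km = 5.229×10⁷ m.
Transfer ellipse a_t = (r₁ + r₂)/2 = 3.427×10⁷ m.
At r₁: circular v_c1 = √(μ/r₁) = 8760 m/s; transfer-periapsis v_p = √[μ(2/r₁ − 1/a_t)] = 10820 m/s.
Δv₁ = v_p − v_c1 = 2061 m/s.
At r₂: circular v_c2 = √(μ/r₂) = 4883 m/s; transfer-apoapsis v_a = √[μ(2/r₂ − 1/a_t)] = 3363 m/s.
Δv₂ = v_c2 − v_a = 1521 m/s.
Total Δv = Δv₁ + Δv₂ = 3581 m/s = 3.581 km/s.

Δv_total ≈ 3.58 km/s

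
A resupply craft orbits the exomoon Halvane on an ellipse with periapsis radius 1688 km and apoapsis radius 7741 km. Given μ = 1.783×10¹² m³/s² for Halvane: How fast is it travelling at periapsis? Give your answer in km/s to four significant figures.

Semi-major axis a = (r_p + r_a)/2 = 4714.5 km = 4.714×10⁶ m.
Vis-viva: v² = μ(2/r − 1/a) = 1.783×10¹² × (1.185×10⁻⁶ − 2.121×10⁻⁷) = 1.734×10⁶ m²/s².
v = 1317 m/s = 1.317 km/s.

v ≈ 1.317 km/s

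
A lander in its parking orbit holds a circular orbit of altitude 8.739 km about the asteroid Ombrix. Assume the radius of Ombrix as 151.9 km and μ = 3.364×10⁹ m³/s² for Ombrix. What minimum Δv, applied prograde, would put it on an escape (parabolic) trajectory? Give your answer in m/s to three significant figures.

Δv ≈ 59.9 m/s

r = 151.9 + 8.739 = 160.64 km = 1.6064×10⁵ m.
Circular speed v_c = √(μ/r) = 144.7 m/s.
Escape speed v_esc = √(2μ/r) = √2 × v_c = 204.7 m/s.
Δv = v_esc − v_c = 59.94 m/s.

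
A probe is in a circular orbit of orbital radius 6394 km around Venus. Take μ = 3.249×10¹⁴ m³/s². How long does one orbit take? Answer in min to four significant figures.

T ≈ 93.93 min

r = 6394 km = 6.394×10⁶ m.
Kepler's third law: T = 2π√(r³/μ) = 2π√((6.394×10⁶)³ / 3.249×10¹⁴).
r³/μ = 8.046×10⁵ s², so T = 2π × 8.970×10² = 5.636×10³ s.
Converting: 5.636×10³ s ÷ 60.00 = 93.93 min.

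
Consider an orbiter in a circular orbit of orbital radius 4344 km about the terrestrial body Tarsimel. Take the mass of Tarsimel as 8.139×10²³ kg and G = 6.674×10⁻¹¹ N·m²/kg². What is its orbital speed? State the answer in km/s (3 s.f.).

v ≈ 3.54 km/s

μ = GM = 6.674×10⁻¹¹ × 8.139×10²³ = 5.432×10¹³ m³/s².
r = 4344 km = 4.344×10⁶ m.
For a circular orbit v = √(μ/r) = √(5.432×10¹³ / 4.344×10⁶) = √(1.250×10⁷) = 3536 m/s.
That is 3.536 km/s.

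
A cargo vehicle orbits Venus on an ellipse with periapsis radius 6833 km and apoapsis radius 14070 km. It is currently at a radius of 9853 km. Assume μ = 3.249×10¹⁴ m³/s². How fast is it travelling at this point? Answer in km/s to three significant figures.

v ≈ 5.90 km/s

Semi-major axis a = (r_p + r_a)/2 = 10452 km = 1.045×10⁷ m.
Vis-viva: v² = μ(2/r − 1/a) = 3.249×10¹⁴ × (2.030×10⁻⁷ − 9.568×10⁻⁸) = 3.486×10⁷ m²/s².
v = 5904 m/s = 5.904 km/s.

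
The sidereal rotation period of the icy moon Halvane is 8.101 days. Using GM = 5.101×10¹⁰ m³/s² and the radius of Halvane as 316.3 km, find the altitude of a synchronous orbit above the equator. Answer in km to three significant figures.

T = 8.101 days = 6.999×10⁵ s.
A synchronous orbit has period T, so by Kepler's third law a = (μT²/4π²)^(1/3).
μT²/4π² = 5.101×10¹⁰ × (6.999×10⁵)² / 39.48 = 6.330×10²⁰ m³.
a = 8.586×10⁶ m = 8586.2 km.
Altitude h = a − R = 8586.2 − 316.3 = 8269.9 km.

h_sync ≈ 8270 km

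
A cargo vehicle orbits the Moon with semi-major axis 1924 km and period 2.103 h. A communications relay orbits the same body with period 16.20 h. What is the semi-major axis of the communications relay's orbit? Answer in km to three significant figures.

a₂ ≈ 7500 km

Kepler's third law: a³ ∝ T², so a₂ = a₁ (T₂/T₁)^(2/3).
T₂/T₁ = 7.703, (T₂/T₁)^(2/3) = 3.900.
a₂ = 1924 × 3.900 = 7505 km.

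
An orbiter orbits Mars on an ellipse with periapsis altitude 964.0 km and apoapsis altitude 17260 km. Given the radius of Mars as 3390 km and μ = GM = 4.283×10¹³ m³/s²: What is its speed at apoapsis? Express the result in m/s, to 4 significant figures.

v ≈ 849.9 m/s

r_p = 3390 + 964.0 = 4354.0 km = 4.3540×10⁶ m.
r_a = 3390 + 17260 = 20650 km = 2.0650×10⁷ m.
Semi-major axis a = (r_p + r_a)/2 = 12502 km = 1.250×10⁷ m.
Vis-viva: v² = μ(2/r − 1/a) = 4.283×10¹³ × (9.685×10⁻⁸ − 7.999×10⁻⁸) = 7.223×10⁵ m²/s².
v = 849.9 m/s.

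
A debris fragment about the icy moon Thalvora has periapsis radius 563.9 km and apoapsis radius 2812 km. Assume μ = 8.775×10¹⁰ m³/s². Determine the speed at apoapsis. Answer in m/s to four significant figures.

v ≈ 102.1 m/s

Semi-major axis a = (r_p + r_a)/2 = 1688.0 km = 1.688×10⁶ m.
Vis-viva: v² = μ(2/r − 1/a) = 8.775×10¹⁰ × (7.112×10⁻⁷ − 5.924×10⁻⁷) = 1.042×10⁴ m²/s².
v = 102.1 m/s.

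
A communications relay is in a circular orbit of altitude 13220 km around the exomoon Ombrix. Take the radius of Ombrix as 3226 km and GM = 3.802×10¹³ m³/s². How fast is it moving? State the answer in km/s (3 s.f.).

v ≈ 1.52 km/s

r = 3226 + 13220 = 16446 km = 1.6446×10⁷ m.
For a circular orbit v = √(μ/r) = √(3.802×10¹³ / 1.645×10⁷) = √(2.312×10⁶) = 1520 m/s.
That is 1.520 km/s.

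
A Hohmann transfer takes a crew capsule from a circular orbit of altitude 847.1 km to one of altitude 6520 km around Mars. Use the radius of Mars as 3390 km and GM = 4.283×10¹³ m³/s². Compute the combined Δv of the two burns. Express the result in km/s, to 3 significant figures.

r₁ = 3390 + 847.1 = 4237.1 km = 4.2371×10⁶ m.
r₂ = 3390 + 6520 = 9910.0 km = 9.9100×10⁶ m.
Transfer ellipse a_t = (r₁ + r₂)/2 = 7.074×10⁶ m.
At r₁: circular v_c1 = √(μ/r₁) = 3179 m/s; transfer-periapsis v_p = √[μ(2/r₁ − 1/a_t)] = 3763 m/s.
Δv₁ = v_p − v_c1 = 583.8 m/s.
At r₂: circular v_c2 = √(μ/r₂) = 2079 m/s; transfer-apoapsis v_a = √[μ(2/r₂ − 1/a_t)] = 1609 m/s.
Δv₂ = v_c2 − v_a = 469.9 m/s.
Total Δv = Δv₁ + Δv₂ = 1054 m/s = 1.054 km/s.

Δv_total ≈ 1.05 km/s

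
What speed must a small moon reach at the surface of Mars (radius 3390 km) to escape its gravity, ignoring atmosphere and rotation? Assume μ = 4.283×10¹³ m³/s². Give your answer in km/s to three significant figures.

r = R = 3.390×10⁶ m.
Escape speed v_esc = √(2μ/r) = √(2 × 4.283×10¹³ / 3.390×10⁶) = √(2.527×10⁷) = 5027 m/s.
= 5.027 km/s.

v_esc ≈ 5.03 km/s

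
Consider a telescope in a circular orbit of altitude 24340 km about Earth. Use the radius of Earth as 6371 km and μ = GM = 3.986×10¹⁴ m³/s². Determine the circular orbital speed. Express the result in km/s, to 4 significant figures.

r = 6371 + 24340 = 30711 km = 3.0711×10⁷ m.
For a circular orbit v = √(μ/r) = √(3.986×10¹⁴ / 3.071×10⁷) = √(1.298×10⁷) = 3603 m/s.
That is 3.603 km/s.

v ≈ 3.603 km/s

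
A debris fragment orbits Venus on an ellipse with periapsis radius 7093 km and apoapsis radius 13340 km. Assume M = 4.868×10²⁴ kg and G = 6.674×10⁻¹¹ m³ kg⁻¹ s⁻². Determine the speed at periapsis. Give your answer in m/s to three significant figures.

μ = GM = 6.674×10⁻¹¹ × 4.868×10²⁴ = 3.249×10¹⁴ m³/s².
Semi-major axis a = (r_p + r_a)/2 = 10216 km = 1.022×10⁷ m.
Vis-viva: v² = μ(2/r − 1/a) = 3.249×10¹⁴ × (2.820×10⁻⁷ − 9.788×10⁻⁸) = 5.981×10⁷ m²/s².
v = 7734 m/s.

v ≈ 7730 m/s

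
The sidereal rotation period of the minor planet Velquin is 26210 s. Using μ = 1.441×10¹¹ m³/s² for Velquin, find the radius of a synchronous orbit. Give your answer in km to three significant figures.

A synchronous orbit has period T, so by Kepler's third law a = (μT²/4π²)^(1/3).
μT²/4π² = 1.441×10¹¹ × (2.621×10⁴)² / 39.48 = 2.507×10¹⁸ m³.
a = 1.359×10⁶ m = 1358.6 km.

r_sync ≈ 1360 km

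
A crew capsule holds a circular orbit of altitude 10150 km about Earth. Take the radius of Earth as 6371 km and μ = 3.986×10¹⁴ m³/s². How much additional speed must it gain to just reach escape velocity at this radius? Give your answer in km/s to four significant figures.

r = 6371 + 10150 = 16521 km = 1.6521×10⁷ m.
Circular speed v_c = √(μ/r) = 4912 m/s.
Escape speed v_esc = √(2μ/r) = √2 × v_c = 6946 m/s.
Δv = v_esc − v_c = 2035 m/s = 2.035 km/s.

Δv ≈ 2.035 km/s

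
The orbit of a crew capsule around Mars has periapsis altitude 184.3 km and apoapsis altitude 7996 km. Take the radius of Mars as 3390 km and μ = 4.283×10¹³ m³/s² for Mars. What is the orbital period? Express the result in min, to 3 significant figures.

r_p = 3390 + 184.3 = 3574.3 km = 3.5743×10⁶ m.
r_a = 3390 + 7996 = 11386 km = 1.1386×10⁷ m.
Semi-major axis a = (r_p + r_a)/2 = (3574.3 + 11386)/2 = 7480.1 km = 7.480×10⁶ m.
By Kepler's third law T = 2π√(a³/μ) = 2π × 3.126×10³ = 1.964×10⁴ s.
= 327.4 min.

T ≈ 327 min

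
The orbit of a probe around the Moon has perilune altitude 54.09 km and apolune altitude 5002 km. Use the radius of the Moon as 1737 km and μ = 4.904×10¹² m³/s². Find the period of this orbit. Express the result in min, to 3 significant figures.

T ≈ 417 min

r_p = 1737 + 54.09 = 1791.1 km = 1.7911×10⁶ m.
r_a = 1737 + 5002 = 6739.0 km = 6.7390×10⁶ m.
Semi-major axis a = (r_p + r_a)/2 = (1791.1 + 6739.0)/2 = 4265.0 km = 4.265×10⁶ m.
By Kepler's third law T = 2π√(a³/μ) = 2π × 3.978×10³ = 2.499×10⁴ s.
= 416.5 min.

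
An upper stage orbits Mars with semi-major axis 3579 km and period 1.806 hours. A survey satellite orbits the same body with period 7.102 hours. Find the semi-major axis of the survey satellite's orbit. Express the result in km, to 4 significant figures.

Kepler's third law: a³ ∝ T², so a₂ = a₁ (T₂/T₁)^(2/3).
T₂/T₁ = 3.932, (T₂/T₁)^(2/3) = 2.491.
a₂ = 3579 × 2.491 = 8917 km.

a₂ ≈ 8917 km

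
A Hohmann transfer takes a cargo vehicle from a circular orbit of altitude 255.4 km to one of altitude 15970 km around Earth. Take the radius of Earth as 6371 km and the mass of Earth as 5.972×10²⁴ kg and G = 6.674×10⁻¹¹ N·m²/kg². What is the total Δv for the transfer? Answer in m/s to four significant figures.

Δv_total ≈ 3243 m/s

μ = GM = 6.674×10⁻¹¹ × 5.972×10²⁴ = 3.986×10¹⁴ m³/s².
r₁ = 6371 + 255.4 = 6626.4 km = 6.6264×10⁶ m.
r₂ = 6371 + 15970 = 22341 km = 2.2341×10⁷ m.
Transfer ellipse a_t = (r₁ + r₂)/2 = 1.448×10⁷ m.
At r₁: circular v_c1 = √(μ/r₁) = 7756 m/s; transfer-perigee v_p = √[μ(2/r₁ − 1/a_t)] = 9632 m/s.
Δv₁ = v_p − v_c1 = 1877 m/s.
At r₂: circular v_c2 = √(μ/r₂) = 4224 m/s; transfer-apogee v_a = √[μ(2/r₂ − 1/a_t)] = 2857 m/s.
Δv₂ = v_c2 − v_a = 1367 m/s.
Total Δv = Δv₁ + Δv₂ = 3243 m/s.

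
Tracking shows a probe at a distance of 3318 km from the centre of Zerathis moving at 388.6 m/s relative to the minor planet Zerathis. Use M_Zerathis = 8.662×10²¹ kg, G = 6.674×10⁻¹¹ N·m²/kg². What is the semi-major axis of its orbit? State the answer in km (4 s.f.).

a ≈ 2928 km

μ = GM = 6.674×10⁻¹¹ × 8.662×10²¹ = 5.781×10¹¹ m³/s².
r = 3.318×10⁶ m.
Specific orbital energy ε = v²/2 − μ/r = (388.6)²/2 − 5.781×10¹¹/3.318×10⁶ = -9.873×10⁴ J/kg.
Since ε = −μ/(2a), a = −μ/(2ε) = 2.928×10⁶ m = 2927.8 km.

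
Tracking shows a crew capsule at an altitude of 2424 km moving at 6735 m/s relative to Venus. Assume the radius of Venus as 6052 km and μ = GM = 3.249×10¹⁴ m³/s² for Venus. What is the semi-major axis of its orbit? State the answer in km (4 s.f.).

r = 6052 + 2424 = 8476.0 km = 8.476×10⁶ m.
Vis-viva rearranged: 1/a = 2/r − v²/μ = 2.360×10⁻⁷ − 1.396×10⁻⁷ = 9.635×10⁻⁸ m⁻¹.
a = 1.038×10⁷ m = 10379 km.

a ≈ 10380 km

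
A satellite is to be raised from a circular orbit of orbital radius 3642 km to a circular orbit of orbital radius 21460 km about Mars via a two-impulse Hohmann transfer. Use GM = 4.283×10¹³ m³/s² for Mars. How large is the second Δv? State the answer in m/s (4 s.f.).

Δv ≈ 651.7 m/s

r₁ = 3642 km = 3.642×10⁶ m.
r₂ = 21460 km = 2.146×10⁷ m.
Transfer ellipse a_t = (r₁ + r₂)/2 = 1.255×10⁷ m.
At r₁: circular v_c1 = √(μ/r₁) = 3429 m/s; transfer-periapsis v_p = √[μ(2/r₁ − 1/a_t)] = 4484 m/s.
At r₂: circular v_c2 = √(μ/r₂) = 1413 m/s; transfer-apoapsis v_a = √[μ(2/r₂ − 1/a_t)] = 761.0 m/s.
Δv₂ = v_c2 − v_a = 651.7 m/s.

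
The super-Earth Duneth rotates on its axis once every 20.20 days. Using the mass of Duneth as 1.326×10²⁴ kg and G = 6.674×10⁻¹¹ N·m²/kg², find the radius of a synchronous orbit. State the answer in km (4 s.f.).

μ = GM = 6.674×10⁻¹¹ × 1.326×10²⁴ = 8.850×10¹³ m³/s².
T = 20.20 days = 1.745×10⁶ s.
A synchronous orbit has period T, so by Kepler's third law a = (μT²/4π²)^(1/3).
μT²/4π² = 8.850×10¹³ × (1.745×10⁶)² / 39.48 = 6.828×10²⁴ m³.
a = 1.897×10⁸ m = 1.8971×10⁵ km.

r_sync ≈ 1.897×10⁵ km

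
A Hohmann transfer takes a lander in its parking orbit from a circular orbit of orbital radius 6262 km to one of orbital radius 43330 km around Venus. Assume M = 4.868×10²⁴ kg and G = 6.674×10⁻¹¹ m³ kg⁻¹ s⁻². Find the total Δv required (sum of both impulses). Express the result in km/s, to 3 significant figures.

Δv_total ≈ 3.68 km/s

μ = GM = 6.674×10⁻¹¹ × 4.868×10²⁴ = 3.249×10¹⁴ m³/s².
r₁ = 6262 km = 6.262×10⁶ m.
r₂ = 43330 km = 4.333×10⁷ m.
Transfer ellipse a_t = (r₁ + r₂)/2 = 2.480×10⁷ m.
At r₁: circular v_c1 = √(μ/r₁) = 7203 m/s; transfer-periapsis v_p = √[μ(2/r₁ − 1/a_t)] = 9522 m/s.
Δv₁ = v_p − v_c1 = 2319 m/s.
At r₂: circular v_c2 = √(μ/r₂) = 2738 m/s; transfer-apoapsis v_a = √[μ(2/r₂ − 1/a_t)] = 1376 m/s.
Δv₂ = v_c2 − v_a = 1362 m/s.
Total Δv = Δv₁ + Δv₂ = 3681 m/s = 3.681 km/s.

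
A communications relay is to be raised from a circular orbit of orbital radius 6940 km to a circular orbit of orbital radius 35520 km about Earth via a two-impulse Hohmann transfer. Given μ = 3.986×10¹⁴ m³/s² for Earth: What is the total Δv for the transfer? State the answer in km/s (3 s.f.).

Δv_total ≈ 3.66 km/s

r₁ = 6940 km = 6.940×10⁶ m.
r₂ = 35520 km = 3.552×10⁷ m.
Transfer ellipse a_t = (r₁ + r₂)/2 = 2.123×10⁷ m.
At r₁: circular v_c1 = √(μ/r₁) = 7579 m/s; transfer-perigee v_p = √[μ(2/r₁ − 1/a_t)] = 9803 m/s.
Δv₁ = v_p − v_c1 = 2224 m/s.
At r₂: circular v_c2 = √(μ/r₂) = 3350 m/s; transfer-apogee v_a = √[μ(2/r₂ − 1/a_t)] = 1915 m/s.
Δv₂ = v_c2 − v_a = 1435 m/s.
Total Δv = Δv₁ + Δv₂ = 3659 m/s = 3.659 km/s.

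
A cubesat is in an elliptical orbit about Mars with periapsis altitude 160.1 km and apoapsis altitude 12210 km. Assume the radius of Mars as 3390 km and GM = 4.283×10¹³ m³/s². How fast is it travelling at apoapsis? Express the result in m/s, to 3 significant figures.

r_p = 3390 + 160.1 = 3550.1 km = 3.5501×10⁶ m.
r_a = 3390 + 12210 = 15600 km = 1.5600×10⁷ m.
Semi-major axis a = (r_p + r_a)/2 = 9575.0 km = 9.575×10⁶ m.
Vis-viva: v² = μ(2/r − 1/a) = 4.283×10¹³ × (1.282×10⁻⁷ − 1.044×10⁻⁷) = 1.018×10⁶ m²/s².
v = 1009 m/s.

v ≈ 1010 m/s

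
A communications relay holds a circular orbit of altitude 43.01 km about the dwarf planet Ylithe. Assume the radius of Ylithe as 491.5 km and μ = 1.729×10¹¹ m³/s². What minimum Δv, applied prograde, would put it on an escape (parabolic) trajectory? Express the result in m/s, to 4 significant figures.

r = 491.5 + 43.01 = 534.51 km = 5.3451×10⁵ m.
Circular speed v_c = √(μ/r) = 568.7 m/s.
Escape speed v_esc = √(2μ/r) = √2 × v_c = 804.3 m/s.
Δv = v_esc − v_c = 235.6 m/s.

Δv ≈ 235.6 m/s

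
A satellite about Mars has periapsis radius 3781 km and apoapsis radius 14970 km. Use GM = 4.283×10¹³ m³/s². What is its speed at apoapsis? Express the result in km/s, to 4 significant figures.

Semi-major axis a = (r_p + r_a)/2 = 9375.5 km = 9.376×10⁶ m.
Vis-viva: v² = μ(2/r − 1/a) = 4.283×10¹³ × (1.336×10⁻⁷ − 1.067×10⁻⁷) = 1.154×10⁶ m²/s².
v = 1074 m/s = 1.074 km/s.

v ≈ 1.074 km/s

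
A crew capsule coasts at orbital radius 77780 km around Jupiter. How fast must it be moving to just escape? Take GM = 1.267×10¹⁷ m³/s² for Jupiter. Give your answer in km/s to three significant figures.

v_esc ≈ 57.1 km/s

r = 77780 km = 7.778×10⁷ m.
Escape speed v_esc = √(2μ/r) = √(2 × 1.267×10¹⁷ / 7.778×10⁷) = √(3.258×10⁹) = 57080 m/s.
= 57.08 km/s.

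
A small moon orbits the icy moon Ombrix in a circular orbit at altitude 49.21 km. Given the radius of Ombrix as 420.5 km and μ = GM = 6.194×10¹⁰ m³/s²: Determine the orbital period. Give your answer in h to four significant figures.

r = 420.5 + 49.21 = 469.71 km = 4.6971×10⁵ m.
Kepler's third law: T = 2π√(r³/μ) = 2π√((4.697×10⁵)³ / 6.194×10¹⁰).
r³/μ = 1.673×10⁶ s², so T = 2π × 1.293×10³ = 8.127×10³ s.
Converting: 8.127×10³ s ÷ 3600 = 2.258 h.

T ≈ 2.258 h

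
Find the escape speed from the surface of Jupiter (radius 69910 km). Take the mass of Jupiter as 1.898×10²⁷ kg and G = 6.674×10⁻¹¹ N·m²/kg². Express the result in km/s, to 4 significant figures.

v_esc ≈ 60.20 km/s

μ = GM = 6.674×10⁻¹¹ × 1.898×10²⁷ = 1.267×10¹⁷ m³/s².
r = R = 6.991×10⁷ m.
Escape speed v_esc = √(2μ/r) = √(2 × 1.267×10¹⁷ / 6.991×10⁷) = √(3.624×10⁹) = 60200 m/s.
= 60.20 km/s.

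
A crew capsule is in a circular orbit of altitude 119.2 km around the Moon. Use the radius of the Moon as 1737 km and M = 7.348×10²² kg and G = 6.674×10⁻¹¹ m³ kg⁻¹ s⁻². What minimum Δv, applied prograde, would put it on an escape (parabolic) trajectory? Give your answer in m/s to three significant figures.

μ = GM = 6.674×10⁻¹¹ × 7.348×10²² = 4.904×10¹² m³/s².
r = 1737 + 119.2 = 1856.2 km = 1.8562×10⁶ m.
Circular speed v_c = √(μ/r) = 1625 m/s.
Escape speed v_esc = √(2μ/r) = √2 × v_c = 2299 m/s.
Δv = v_esc − v_c = 673.3 m/s.

Δv ≈ 673 m/s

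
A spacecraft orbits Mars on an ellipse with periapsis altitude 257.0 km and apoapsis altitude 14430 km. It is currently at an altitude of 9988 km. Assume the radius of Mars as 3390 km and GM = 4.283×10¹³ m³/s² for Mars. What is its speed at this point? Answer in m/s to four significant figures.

v ≈ 1553 m/s

r_p = 3390 + 257.0 = 3647.0 km = 3.6470×10⁶ m.
r_a = 3390 + 14430 = 17820 km = 1.7820×10⁷ m.
r = 3390 + 9988 = 13378 km = 1.338×10⁷ m.
Semi-major axis a = (r_p + r_a)/2 = 10734 km = 1.073×10⁷ m.
Vis-viva: v² = μ(2/r − 1/a) = 4.283×10¹³ × (1.495×10⁻⁷ − 9.317×10⁻⁸) = 2.413×10⁶ m²/s².
v = 1553 m/s.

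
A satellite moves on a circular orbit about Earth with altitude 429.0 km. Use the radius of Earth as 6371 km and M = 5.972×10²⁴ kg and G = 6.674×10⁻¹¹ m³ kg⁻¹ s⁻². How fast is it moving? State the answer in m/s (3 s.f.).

μ = GM = 6.674×10⁻¹¹ × 5.972×10²⁴ = 3.986×10¹⁴ m³/s².
r = 6371 + 429.0 = 6800.0 km = 6.8000×10⁶ m.
For a circular orbit v = √(μ/r) = √(3.986×10¹⁴ / 6.800×10⁶) = √(5.861×10⁷) = 7656 m/s.

v ≈ 7660 m/s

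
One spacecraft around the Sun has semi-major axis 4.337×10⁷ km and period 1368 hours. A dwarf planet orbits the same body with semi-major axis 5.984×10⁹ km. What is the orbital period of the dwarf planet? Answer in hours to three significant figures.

T₂ ≈ 2.22×10⁶ hours

Kepler's third law: T² ∝ a³, so T₂ = T₁ (a₂/a₁)^(3/2).
a₂/a₁ = 138.0, (a₂/a₁)^(3/2) = 1621.
T₂ = 1368 × 1621 = 2.217×10⁶ hours.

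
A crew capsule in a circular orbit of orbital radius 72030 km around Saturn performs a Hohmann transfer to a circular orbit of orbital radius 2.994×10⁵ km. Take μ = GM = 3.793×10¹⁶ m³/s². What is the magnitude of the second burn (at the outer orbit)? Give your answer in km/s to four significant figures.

Δv ≈ 4.246 km/s

r₁ = 72030 km = 7.203×10⁷ m.
r₂ = 2.994×10⁵ km = 2.994×10⁸ m.
Transfer ellipse a_t = (r₁ + r₂)/2 = 1.857×10⁸ m.
At r₁: circular v_c1 = √(μ/r₁) = 22950 m/s; transfer-perikrone v_p = √[μ(2/r₁ − 1/a_t)] = 29140 m/s.
At r₂: circular v_c2 = √(μ/r₂) = 11260 m/s; transfer-apokrone v_a = √[μ(2/r₂ − 1/a_t)] = 7010 m/s.
Δv₂ = v_c2 − v_a = 4246 m/s.
= 4.246 km/s.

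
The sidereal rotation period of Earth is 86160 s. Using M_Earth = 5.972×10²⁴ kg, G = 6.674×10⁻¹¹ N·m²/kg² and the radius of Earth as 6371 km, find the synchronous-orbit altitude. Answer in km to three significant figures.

μ = GM = 6.674×10⁻¹¹ × 5.972×10²⁴ = 3.986×10¹⁴ m³/s².
A synchronous orbit has period T, so by Kepler's third law a = (μT²/4π²)^(1/3).
μT²/4π² = 3.986×10¹⁴ × (8.616×10⁴)² / 39.48 = 7.495×10²² m³.
a = 4.216×10⁷ m = 42162 km.
Altitude h = a − R = 42162 − 6371 = 35791 km.

h_sync ≈ 35800 km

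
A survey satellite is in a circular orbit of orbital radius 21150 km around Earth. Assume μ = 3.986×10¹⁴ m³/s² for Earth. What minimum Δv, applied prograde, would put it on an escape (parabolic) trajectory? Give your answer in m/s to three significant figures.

Δv ≈ 1800 m/s

r = 21150 km = 2.115×10⁷ m.
Circular speed v_c = √(μ/r) = 4341 m/s.
Escape speed v_esc = √(2μ/r) = √2 × v_c = 6139 m/s.
Δv = v_esc − v_c = 1798 m/s.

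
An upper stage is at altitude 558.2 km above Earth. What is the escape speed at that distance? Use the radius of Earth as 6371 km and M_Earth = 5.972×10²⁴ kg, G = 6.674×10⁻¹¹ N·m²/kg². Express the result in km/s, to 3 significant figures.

μ = GM = 6.674×10⁻¹¹ × 5.972×10²⁴ = 3.986×10¹⁴ m³/s².
r = 6371 + 558.2 = 6929.2 km = 6.9292×10⁶ m.
Escape speed v_esc = √(2μ/r) = √(2 × 3.986×10¹⁴ / 6.929×10⁶) = √(1.150×10⁸) = 10730 m/s.
= 10.73 km/s.

v_esc ≈ 10.7 km/s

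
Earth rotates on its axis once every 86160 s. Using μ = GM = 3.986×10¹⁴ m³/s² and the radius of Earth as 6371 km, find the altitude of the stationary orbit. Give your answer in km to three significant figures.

h_sync ≈ 35800 km

A synchronous orbit has period T, so by Kepler's third law a = (μT²/4π²)^(1/3).
μT²/4π² = 3.986×10¹⁴ × (8.616×10⁴)² / 39.48 = 7.495×10²² m³.
a = 4.216×10⁷ m = 42163 km.
Altitude h = a − R = 42163 − 6371 = 35792 km.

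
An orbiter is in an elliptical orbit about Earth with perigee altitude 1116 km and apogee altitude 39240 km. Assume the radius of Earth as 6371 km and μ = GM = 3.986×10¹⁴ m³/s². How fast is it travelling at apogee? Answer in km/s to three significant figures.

r_p = 6371 + 1116 = 7487.0 km = 7.4870×10⁶ m.
r_a = 6371 + 39240 = 45611 km = 4.5611×10⁷ m.
Semi-major axis a = (r_p + r_a)/2 = 26549 km = 2.655×10⁷ m.
Vis-viva: v² = μ(2/r − 1/a) = 3.986×10¹⁴ × (4.385×10⁻⁸ − 3.767×10⁻⁸) = 2.464×10⁶ m²/s².
v = 1570 m/s = 1.570 km/s.

v ≈ 1.57 km/s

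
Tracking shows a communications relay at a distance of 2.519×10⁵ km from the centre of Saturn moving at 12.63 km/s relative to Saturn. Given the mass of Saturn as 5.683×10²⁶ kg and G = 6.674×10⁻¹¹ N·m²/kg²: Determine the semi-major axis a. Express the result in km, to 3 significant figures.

a ≈ 2.68×10⁵ km

μ = GM = 6.674×10⁻¹¹ × 5.683×10²⁶ = 3.793×10¹⁶ m³/s².
r = 2.519×10⁸ m.
Specific orbital energy ε = v²/2 − μ/r = (12630)²/2 − 3.793×10¹⁶/2.519×10⁸ = -7.081×10⁷ J/kg.
Since ε = −μ/(2a), a = −μ/(2ε) = 2.678×10⁸ m = 2.6782×10⁵ km.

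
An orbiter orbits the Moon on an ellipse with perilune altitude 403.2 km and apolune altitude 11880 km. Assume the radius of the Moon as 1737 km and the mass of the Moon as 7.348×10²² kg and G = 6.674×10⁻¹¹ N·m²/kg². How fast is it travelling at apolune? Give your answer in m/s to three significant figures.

v ≈ 313 m/s

μ = GM = 6.674×10⁻¹¹ × 7.348×10²² = 4.904×10¹² m³/s².
r_p = 1737 + 403.2 = 2140.2 km = 2.1402×10⁶ m.
r_a = 1737 + 11880 = 13617 km = 1.3617×10⁷ m.
Semi-major axis a = (r_p + r_a)/2 = 7878.6 km = 7.879×10⁶ m.
Vis-viva: v² = μ(2/r − 1/a) = 4.904×10¹² × (1.469×10⁻⁷ − 1.269×10⁻⁷) = 9.783×10⁴ m²/s².
v = 312.8 m/s.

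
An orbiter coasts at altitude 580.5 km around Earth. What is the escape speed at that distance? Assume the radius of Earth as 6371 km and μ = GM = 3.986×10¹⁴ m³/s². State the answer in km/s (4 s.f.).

v_esc ≈ 10.71 km/s

r = 6371 + 580.5 = 6951.5 km = 6.9515×10⁶ m.
Escape speed v_esc = √(2μ/r) = √(2 × 3.986×10¹⁴ / 6.952×10⁶) = √(1.147×10⁸) = 10710 m/s.
= 10.71 km/s.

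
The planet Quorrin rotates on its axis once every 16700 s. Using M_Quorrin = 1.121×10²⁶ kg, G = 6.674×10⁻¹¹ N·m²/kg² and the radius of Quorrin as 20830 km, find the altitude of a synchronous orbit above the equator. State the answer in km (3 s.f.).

h_sync ≈ 16700 km

μ = GM = 6.674×10⁻¹¹ × 1.121×10²⁶ = 7.482×10¹⁵ m³/s².
A synchronous orbit has period T, so by Kepler's third law a = (μT²/4π²)^(1/3).
μT²/4π² = 7.482×10¹⁵ × (1.670×10⁴)² / 39.48 = 5.285×10²² m³.
a = 3.753×10⁷ m = 37528 km.
Altitude h = a − R = 37528 − 20830 = 16698 km.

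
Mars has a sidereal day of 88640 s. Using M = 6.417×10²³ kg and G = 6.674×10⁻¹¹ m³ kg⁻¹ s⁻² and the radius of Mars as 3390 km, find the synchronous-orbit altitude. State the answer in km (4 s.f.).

μ = GM = 6.674×10⁻¹¹ × 6.417×10²³ = 4.283×10¹³ m³/s².
A synchronous orbit has period T, so by Kepler's third law a = (μT²/4π²)^(1/3).
μT²/4π² = 4.283×10¹³ × (8.864×10⁴)² / 39.48 = 8.524×10²¹ m³.
a = 2.043×10⁷ m = 20427 km.
Altitude h = a − R = 20427 − 3390 = 17037 km.

h_sync ≈ 17040 km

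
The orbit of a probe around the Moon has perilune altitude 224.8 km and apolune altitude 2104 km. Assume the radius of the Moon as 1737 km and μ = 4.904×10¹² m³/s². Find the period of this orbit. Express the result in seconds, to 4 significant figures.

r_p = 1737 + 224.8 = 1961.8 km = 1.9618×10⁶ m.
r_a = 1737 + 2104 = 3841.0 km = 3.8410×10⁶ m.
Semi-major axis a = (r_p + r_a)/2 = (1961.8 + 3841.0)/2 = 2901.4 km = 2.901×10⁶ m.
By Kepler's third law T = 2π√(a³/μ) = 2π × 2.232×10³ = 1.402×10⁴ s.

T ≈ 14020 seconds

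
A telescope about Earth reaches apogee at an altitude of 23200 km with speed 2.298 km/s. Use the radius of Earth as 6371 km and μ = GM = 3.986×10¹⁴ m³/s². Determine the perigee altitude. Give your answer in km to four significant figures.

r_a = 6371 + 23200 = 29571 km = 2.957×10⁷ m.
Specific energy ε = v²/2 − μ/r = -1.084×10⁷ J/kg, so a = −μ/(2ε) = 1.839×10⁷ m.
The apsides satisfy r_p + r_a = 2a, so the perigee radius is 2a − r_a = 7.204×10⁶ m = 7203.5 km.
Perigee altitude = 7203.5 − 6371 = 832.54 km.

perigee altitude ≈ 832.5 km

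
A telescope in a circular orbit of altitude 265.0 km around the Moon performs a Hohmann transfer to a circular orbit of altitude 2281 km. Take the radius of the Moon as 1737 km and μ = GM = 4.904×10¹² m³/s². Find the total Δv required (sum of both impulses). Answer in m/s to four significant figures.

r₁ = 1737 + 265.0 = 2002.0 km = 2.0020×10⁶ m.
r₂ = 1737 + 2281 = 4018.0 km = 4.0180×10⁶ m.
Transfer ellipse a_t = (r₁ + r₂)/2 = 3.010×10⁶ m.
At r₁: circular v_c1 = √(μ/r₁) = 1565 m/s; transfer-perilune v_p = √[μ(2/r₁ − 1/a_t)] = 1808 m/s.
Δv₁ = v_p − v_c1 = 243.2 m/s.
At r₂: circular v_c2 = √(μ/r₂) = 1105 m/s; transfer-apolune v_a = √[μ(2/r₂ − 1/a_t)] = 901.0 m/s.
Δv₂ = v_c2 − v_a = 203.8 m/s.
Total Δv = Δv₁ + Δv₂ = 447.0 m/s.

Δv_total ≈ 447.0 m/s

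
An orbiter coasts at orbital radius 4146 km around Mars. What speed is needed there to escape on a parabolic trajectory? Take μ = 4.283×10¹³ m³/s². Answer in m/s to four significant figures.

v_esc ≈ 4545 m/s

r = 4146 km = 4.146×10⁶ m.
Escape speed v_esc = √(2μ/r) = √(2 × 4.283×10¹³ / 4.146×10⁶) = √(2.066×10⁷) = 4545 m/s.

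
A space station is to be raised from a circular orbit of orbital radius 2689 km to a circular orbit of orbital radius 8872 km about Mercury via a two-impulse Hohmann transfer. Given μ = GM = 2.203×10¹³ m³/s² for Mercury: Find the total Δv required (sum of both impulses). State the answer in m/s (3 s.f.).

Δv_total ≈ 1180 m/s

r₁ = 2689 km = 2.689×10⁶ m.
r₂ = 8872 km = 8.872×10⁶ m.
Transfer ellipse a_t = (r₁ + r₂)/2 = 5.780×10⁶ m.
At r₁: circular v_c1 = √(μ/r₁) = 2862 m/s; transfer-periherm v_p = √[μ(2/r₁ − 1/a_t)] = 3546 m/s.
Δv₁ = v_p − v_c1 = 683.7 m/s.
At r₂: circular v_c2 = √(μ/r₂) = 1576 m/s; transfer-apoherm v_a = √[μ(2/r₂ − 1/a_t)] = 1075 m/s.
Δv₂ = v_c2 − v_a = 501.0 m/s.
Total Δv = Δv₁ + Δv₂ = 1185 m/s.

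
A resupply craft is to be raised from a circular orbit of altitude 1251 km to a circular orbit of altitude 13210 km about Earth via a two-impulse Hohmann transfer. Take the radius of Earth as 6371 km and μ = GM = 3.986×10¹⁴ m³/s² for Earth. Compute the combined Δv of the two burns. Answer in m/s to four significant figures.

Δv_total ≈ 2580 m/s

r₁ = 6371 + 1251 = 7622.0 km = 7.6220×10⁶ m.
r₂ = 6371 + 13210 = 19581 km = 1.9581×10⁷ m.
Transfer ellipse a_t = (r₁ + r₂)/2 = 1.360×10⁷ m.
At r₁: circular v_c1 = √(μ/r₁) = 7232 m/s; transfer-perigee v_p = √[μ(2/r₁ − 1/a_t)] = 8677 m/s.
Δv₁ = v_p − v_c1 = 1445 m/s.
At r₂: circular v_c2 = √(μ/r₂) = 4512 m/s; transfer-apogee v_a = √[μ(2/r₂ − 1/a_t)] = 3377 m/s.
Δv₂ = v_c2 − v_a = 1134 m/s.
Total Δv = Δv₁ + Δv₂ = 2580 m/s.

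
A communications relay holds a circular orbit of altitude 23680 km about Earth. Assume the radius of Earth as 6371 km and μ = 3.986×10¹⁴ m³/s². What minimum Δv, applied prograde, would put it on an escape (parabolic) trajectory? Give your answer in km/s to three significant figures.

r = 6371 + 23680 = 30051 km = 3.0051×10⁷ m.
Circular speed v_c = √(μ/r) = 3642 m/s.
Escape speed v_esc = √(2μ/r) = √2 × v_c = 5151 m/s.
Δv = v_esc − v_c = 1509 m/s = 1.509 km/s.

Δv ≈ 1.51 km/s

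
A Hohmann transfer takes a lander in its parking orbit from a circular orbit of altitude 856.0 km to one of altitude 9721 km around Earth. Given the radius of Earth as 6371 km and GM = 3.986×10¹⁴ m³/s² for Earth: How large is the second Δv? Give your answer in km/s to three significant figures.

r₁ = 6371 + 856.0 = 7227.0 km = 7.2270×10⁶ m.
r₂ = 6371 + 9721 = 16092 km = 1.6092×10⁷ m.
Transfer ellipse a_t = (r₁ + r₂)/2 = 1.166×10⁷ m.
At r₁: circular v_c1 = √(μ/r₁) = 7427 m/s; transfer-perigee v_p = √[μ(2/r₁ − 1/a_t)] = 8725 m/s.
At r₂: circular v_c2 = √(μ/r₂) = 4977 m/s; transfer-apogee v_a = √[μ(2/r₂ − 1/a_t)] = 3918 m/s.
Δv₂ = v_c2 − v_a = 1059 m/s.
= 1.059 km/s.

Δv ≈ 1.06 km/s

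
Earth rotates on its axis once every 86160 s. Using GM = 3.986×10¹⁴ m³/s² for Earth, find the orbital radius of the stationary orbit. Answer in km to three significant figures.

r_sync ≈ 42200 km

A synchronous orbit has period T, so by Kepler's third law a = (μT²/4π²)^(1/3).
μT²/4π² = 3.986×10¹⁴ × (8.616×10⁴)² / 39.48 = 7.495×10²² m³.
a = 4.216×10⁷ m = 42163 km.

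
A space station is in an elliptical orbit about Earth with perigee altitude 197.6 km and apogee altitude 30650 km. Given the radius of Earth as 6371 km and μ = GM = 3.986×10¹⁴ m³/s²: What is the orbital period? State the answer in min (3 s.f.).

T ≈ 534 min

r_p = 6371 + 197.6 = 6568.6 km = 6.5686×10⁶ m.
r_a = 6371 + 30650 = 37021 km = 3.7021×10⁷ m.
Semi-major axis a = (r_p + r_a)/2 = (6568.6 + 37021)/2 = 21795 km = 2.179×10⁷ m.
By Kepler's third law T = 2π√(a³/μ) = 2π × 5.096×10³ = 3.202×10⁴ s.
= 533.7 min.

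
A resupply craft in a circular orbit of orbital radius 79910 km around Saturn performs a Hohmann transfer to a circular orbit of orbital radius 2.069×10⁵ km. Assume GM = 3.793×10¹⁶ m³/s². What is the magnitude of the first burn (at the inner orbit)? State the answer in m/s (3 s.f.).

r₁ = 79910 km = 7.991×10⁷ m.
r₂ = 2.069×10⁵ km = 2.069×10⁸ m.
Transfer ellipse a_t = (r₁ + r₂)/2 = 1.434×10⁸ m.
At r₁: circular v_c1 = √(μ/r₁) = 21790 m/s; transfer-perikrone v_p = √[μ(2/r₁ − 1/a_t)] = 26170 m/s.
Δv₁ = v_p − v_c1 = 4382 m/s.

Δv ≈ 4380 m/s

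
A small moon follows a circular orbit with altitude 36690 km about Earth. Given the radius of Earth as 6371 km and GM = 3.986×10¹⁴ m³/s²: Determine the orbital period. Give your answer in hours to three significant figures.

r = 6371 + 36690 = 43061 km = 4.3061×10⁷ m.
Kepler's third law: T = 2π√(r³/μ) = 2π√((4.306×10⁷)³ / 3.986×10¹⁴).
r³/μ = 2.003×10⁸ s², so T = 2π × 1.415×10⁴ = 8.893×10⁴ s.
Converting: 8.893×10⁴ s ÷ 3600 = 24.70 hours.

T ≈ 24.7 hours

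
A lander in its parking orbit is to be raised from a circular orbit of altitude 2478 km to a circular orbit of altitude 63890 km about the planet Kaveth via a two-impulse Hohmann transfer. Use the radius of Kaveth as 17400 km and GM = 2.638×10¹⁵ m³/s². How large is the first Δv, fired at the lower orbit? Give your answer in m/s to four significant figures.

r₁ = 17400 + 2478 = 19878 km = 1.9878×10⁷ m.
r₂ = 17400 + 63890 = 81290 km = 8.1290×10⁷ m.
Transfer ellipse a_t = (r₁ + r₂)/2 = 5.058×10⁷ m.
At r₁: circular v_c1 = √(μ/r₁) = 11520 m/s; transfer-periapsis v_p = √[μ(2/r₁ − 1/a_t)] = 14600 m/s.
Δv₁ = v_p − v_c1 = 3084 m/s.

Δv ≈ 3084 m/s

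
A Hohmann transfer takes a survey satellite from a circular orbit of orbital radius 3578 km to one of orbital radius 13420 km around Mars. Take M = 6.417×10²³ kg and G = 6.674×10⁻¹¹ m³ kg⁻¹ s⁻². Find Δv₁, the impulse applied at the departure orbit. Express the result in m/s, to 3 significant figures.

Δv ≈ 888 m/s

μ = GM = 6.674×10⁻¹¹ × 6.417×10²³ = 4.283×10¹³ m³/s².
r₁ = 3578 km = 3.578×10⁶ m.
r₂ = 13420 km = 1.342×10⁷ m.
Transfer ellipse a_t = (r₁ + r₂)/2 = 8.499×10⁶ m.
At r₁: circular v_c1 = √(μ/r₁) = 3460 m/s; transfer-periapsis v_p = √[μ(2/r₁ − 1/a_t)] = 4347 m/s.
Δv₁ = v_p − v_c1 = 887.7 m/s.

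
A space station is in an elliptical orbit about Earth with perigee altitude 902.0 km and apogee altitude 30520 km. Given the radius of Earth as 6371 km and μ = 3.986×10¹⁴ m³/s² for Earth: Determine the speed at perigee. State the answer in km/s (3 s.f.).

v ≈ 9.57 km/s

r_p = 6371 + 902.0 = 7273.0 km = 7.2730×10⁶ m.
r_a = 6371 + 30520 = 36891 km = 3.6891×10⁷ m.
Semi-major axis a = (r_p + r_a)/2 = 22082 km = 2.208×10⁷ m.
Vis-viva: v² = μ(2/r − 1/a) = 3.986×10¹⁴ × (2.750×10⁻⁷ − 4.529×10⁻⁸) = 9.156×10⁷ m²/s².
v = 9569 m/s = 9.569 km/s.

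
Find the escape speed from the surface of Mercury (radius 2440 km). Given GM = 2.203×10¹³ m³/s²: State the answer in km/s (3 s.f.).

r = R = 2.440×10⁶ m.
Escape speed v_esc = √(2μ/r) = √(2 × 2.203×10¹³ / 2.440×10⁶) = √(1.806×10⁷) = 4249 m/s.
= 4.249 km/s.

v_esc ≈ 4.25 km/s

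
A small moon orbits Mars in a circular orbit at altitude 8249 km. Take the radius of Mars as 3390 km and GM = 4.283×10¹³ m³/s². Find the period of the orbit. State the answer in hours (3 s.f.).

T ≈ 10.6 hours

r = 3390 + 8249 = 11639 km = 1.1639×10⁷ m.
Kepler's third law: T = 2π√(r³/μ) = 2π√((1.164×10⁷)³ / 4.283×10¹³).
r³/μ = 3.681×10⁷ s², so T = 2π × 6.067×10³ = 3.812×10⁴ s.
Converting: 3.812×10⁴ s ÷ 3600 = 10.59 hours.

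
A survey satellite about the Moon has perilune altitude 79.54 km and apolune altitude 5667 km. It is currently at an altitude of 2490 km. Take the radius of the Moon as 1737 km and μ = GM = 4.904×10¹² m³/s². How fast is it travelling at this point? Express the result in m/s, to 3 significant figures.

v ≈ 1120 m/s

r_p = 1737 + 79.54 = 1816.5 km = 1.8165×10⁶ m.
r_a = 1737 + 5667 = 7404.0 km = 7.4040×10⁶ m.
r = 1737 + 2490 = 4227.0 km = 4.227×10⁶ m.
Semi-major axis a = (r_p + r_a)/2 = 4610.3 km = 4.610×10⁶ m.
Vis-viva: v² = μ(2/r − 1/a) = 4.904×10¹² × (4.731×10⁻⁷ − 2.169×10⁻⁷) = 1.257×10⁶ m²/s².
v = 1121 m/s.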